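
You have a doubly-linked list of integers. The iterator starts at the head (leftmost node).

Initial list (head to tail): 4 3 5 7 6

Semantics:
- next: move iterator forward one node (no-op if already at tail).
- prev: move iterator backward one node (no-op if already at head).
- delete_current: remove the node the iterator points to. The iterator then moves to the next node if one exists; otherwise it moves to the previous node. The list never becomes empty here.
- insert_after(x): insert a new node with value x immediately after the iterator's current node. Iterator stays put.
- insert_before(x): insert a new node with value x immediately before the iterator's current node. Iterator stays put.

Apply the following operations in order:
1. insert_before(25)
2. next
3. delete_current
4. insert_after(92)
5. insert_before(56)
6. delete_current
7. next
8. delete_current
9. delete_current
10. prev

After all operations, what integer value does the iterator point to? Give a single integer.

Answer: 56

Derivation:
After 1 (insert_before(25)): list=[25, 4, 3, 5, 7, 6] cursor@4
After 2 (next): list=[25, 4, 3, 5, 7, 6] cursor@3
After 3 (delete_current): list=[25, 4, 5, 7, 6] cursor@5
After 4 (insert_after(92)): list=[25, 4, 5, 92, 7, 6] cursor@5
After 5 (insert_before(56)): list=[25, 4, 56, 5, 92, 7, 6] cursor@5
After 6 (delete_current): list=[25, 4, 56, 92, 7, 6] cursor@92
After 7 (next): list=[25, 4, 56, 92, 7, 6] cursor@7
After 8 (delete_current): list=[25, 4, 56, 92, 6] cursor@6
After 9 (delete_current): list=[25, 4, 56, 92] cursor@92
After 10 (prev): list=[25, 4, 56, 92] cursor@56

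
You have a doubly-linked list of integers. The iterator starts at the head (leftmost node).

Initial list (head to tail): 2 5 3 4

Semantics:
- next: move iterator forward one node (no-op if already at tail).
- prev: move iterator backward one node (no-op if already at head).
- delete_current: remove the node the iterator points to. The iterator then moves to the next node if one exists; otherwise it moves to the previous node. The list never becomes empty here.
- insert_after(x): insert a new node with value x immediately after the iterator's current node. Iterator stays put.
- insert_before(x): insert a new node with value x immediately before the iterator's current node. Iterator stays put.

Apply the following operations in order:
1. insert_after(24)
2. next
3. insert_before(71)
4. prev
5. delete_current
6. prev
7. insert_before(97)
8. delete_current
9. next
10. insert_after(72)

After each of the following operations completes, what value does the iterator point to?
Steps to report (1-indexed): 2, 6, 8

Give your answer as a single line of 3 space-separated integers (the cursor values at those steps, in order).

After 1 (insert_after(24)): list=[2, 24, 5, 3, 4] cursor@2
After 2 (next): list=[2, 24, 5, 3, 4] cursor@24
After 3 (insert_before(71)): list=[2, 71, 24, 5, 3, 4] cursor@24
After 4 (prev): list=[2, 71, 24, 5, 3, 4] cursor@71
After 5 (delete_current): list=[2, 24, 5, 3, 4] cursor@24
After 6 (prev): list=[2, 24, 5, 3, 4] cursor@2
After 7 (insert_before(97)): list=[97, 2, 24, 5, 3, 4] cursor@2
After 8 (delete_current): list=[97, 24, 5, 3, 4] cursor@24
After 9 (next): list=[97, 24, 5, 3, 4] cursor@5
After 10 (insert_after(72)): list=[97, 24, 5, 72, 3, 4] cursor@5

Answer: 24 2 24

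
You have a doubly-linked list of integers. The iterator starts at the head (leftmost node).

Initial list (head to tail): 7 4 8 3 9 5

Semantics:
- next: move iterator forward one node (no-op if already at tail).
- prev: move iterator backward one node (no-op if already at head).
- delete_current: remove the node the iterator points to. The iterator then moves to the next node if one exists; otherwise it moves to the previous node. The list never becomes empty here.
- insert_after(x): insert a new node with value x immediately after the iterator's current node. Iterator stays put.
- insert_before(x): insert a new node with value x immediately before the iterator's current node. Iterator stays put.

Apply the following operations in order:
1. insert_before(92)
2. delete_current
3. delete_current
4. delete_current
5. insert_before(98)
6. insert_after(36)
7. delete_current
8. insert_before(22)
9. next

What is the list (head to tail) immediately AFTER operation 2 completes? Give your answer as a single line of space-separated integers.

After 1 (insert_before(92)): list=[92, 7, 4, 8, 3, 9, 5] cursor@7
After 2 (delete_current): list=[92, 4, 8, 3, 9, 5] cursor@4

Answer: 92 4 8 3 9 5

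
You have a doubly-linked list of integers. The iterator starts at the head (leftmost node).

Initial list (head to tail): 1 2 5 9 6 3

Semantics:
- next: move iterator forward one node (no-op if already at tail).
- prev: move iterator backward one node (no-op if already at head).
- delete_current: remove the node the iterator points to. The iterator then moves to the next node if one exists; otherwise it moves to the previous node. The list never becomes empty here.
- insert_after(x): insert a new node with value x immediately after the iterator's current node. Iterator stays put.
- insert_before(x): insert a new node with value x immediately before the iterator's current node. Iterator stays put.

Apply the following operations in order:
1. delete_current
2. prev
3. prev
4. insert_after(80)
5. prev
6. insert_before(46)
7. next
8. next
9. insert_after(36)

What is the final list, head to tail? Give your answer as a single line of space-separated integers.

After 1 (delete_current): list=[2, 5, 9, 6, 3] cursor@2
After 2 (prev): list=[2, 5, 9, 6, 3] cursor@2
After 3 (prev): list=[2, 5, 9, 6, 3] cursor@2
After 4 (insert_after(80)): list=[2, 80, 5, 9, 6, 3] cursor@2
After 5 (prev): list=[2, 80, 5, 9, 6, 3] cursor@2
After 6 (insert_before(46)): list=[46, 2, 80, 5, 9, 6, 3] cursor@2
After 7 (next): list=[46, 2, 80, 5, 9, 6, 3] cursor@80
After 8 (next): list=[46, 2, 80, 5, 9, 6, 3] cursor@5
After 9 (insert_after(36)): list=[46, 2, 80, 5, 36, 9, 6, 3] cursor@5

Answer: 46 2 80 5 36 9 6 3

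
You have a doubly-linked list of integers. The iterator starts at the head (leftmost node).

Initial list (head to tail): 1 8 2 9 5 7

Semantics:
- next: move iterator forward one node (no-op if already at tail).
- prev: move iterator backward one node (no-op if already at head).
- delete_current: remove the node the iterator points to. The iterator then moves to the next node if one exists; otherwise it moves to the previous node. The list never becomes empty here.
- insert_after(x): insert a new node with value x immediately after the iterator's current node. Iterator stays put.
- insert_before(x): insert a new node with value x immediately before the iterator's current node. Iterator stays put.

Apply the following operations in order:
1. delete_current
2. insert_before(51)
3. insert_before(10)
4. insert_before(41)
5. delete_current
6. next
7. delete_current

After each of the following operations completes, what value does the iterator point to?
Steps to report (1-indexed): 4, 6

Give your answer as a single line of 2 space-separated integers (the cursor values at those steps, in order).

After 1 (delete_current): list=[8, 2, 9, 5, 7] cursor@8
After 2 (insert_before(51)): list=[51, 8, 2, 9, 5, 7] cursor@8
After 3 (insert_before(10)): list=[51, 10, 8, 2, 9, 5, 7] cursor@8
After 4 (insert_before(41)): list=[51, 10, 41, 8, 2, 9, 5, 7] cursor@8
After 5 (delete_current): list=[51, 10, 41, 2, 9, 5, 7] cursor@2
After 6 (next): list=[51, 10, 41, 2, 9, 5, 7] cursor@9
After 7 (delete_current): list=[51, 10, 41, 2, 5, 7] cursor@5

Answer: 8 9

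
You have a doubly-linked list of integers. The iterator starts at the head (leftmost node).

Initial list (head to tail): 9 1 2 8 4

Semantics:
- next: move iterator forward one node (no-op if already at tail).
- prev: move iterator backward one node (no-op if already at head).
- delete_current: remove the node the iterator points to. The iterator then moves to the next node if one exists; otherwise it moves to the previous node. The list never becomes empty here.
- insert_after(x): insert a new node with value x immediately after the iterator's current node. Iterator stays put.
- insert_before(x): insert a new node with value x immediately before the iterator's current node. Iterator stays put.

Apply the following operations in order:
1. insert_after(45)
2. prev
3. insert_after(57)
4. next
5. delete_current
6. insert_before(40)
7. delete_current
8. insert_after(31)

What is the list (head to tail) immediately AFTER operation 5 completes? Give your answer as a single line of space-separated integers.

After 1 (insert_after(45)): list=[9, 45, 1, 2, 8, 4] cursor@9
After 2 (prev): list=[9, 45, 1, 2, 8, 4] cursor@9
After 3 (insert_after(57)): list=[9, 57, 45, 1, 2, 8, 4] cursor@9
After 4 (next): list=[9, 57, 45, 1, 2, 8, 4] cursor@57
After 5 (delete_current): list=[9, 45, 1, 2, 8, 4] cursor@45

Answer: 9 45 1 2 8 4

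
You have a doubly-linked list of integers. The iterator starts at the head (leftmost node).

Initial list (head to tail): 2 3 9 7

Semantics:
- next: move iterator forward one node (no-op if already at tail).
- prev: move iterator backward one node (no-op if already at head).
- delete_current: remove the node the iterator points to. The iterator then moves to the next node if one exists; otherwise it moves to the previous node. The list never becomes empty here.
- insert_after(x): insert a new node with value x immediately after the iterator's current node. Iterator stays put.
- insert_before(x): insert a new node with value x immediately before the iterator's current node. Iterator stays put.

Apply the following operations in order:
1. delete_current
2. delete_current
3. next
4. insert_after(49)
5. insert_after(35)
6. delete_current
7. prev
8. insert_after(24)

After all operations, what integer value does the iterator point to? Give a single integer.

Answer: 9

Derivation:
After 1 (delete_current): list=[3, 9, 7] cursor@3
After 2 (delete_current): list=[9, 7] cursor@9
After 3 (next): list=[9, 7] cursor@7
After 4 (insert_after(49)): list=[9, 7, 49] cursor@7
After 5 (insert_after(35)): list=[9, 7, 35, 49] cursor@7
After 6 (delete_current): list=[9, 35, 49] cursor@35
After 7 (prev): list=[9, 35, 49] cursor@9
After 8 (insert_after(24)): list=[9, 24, 35, 49] cursor@9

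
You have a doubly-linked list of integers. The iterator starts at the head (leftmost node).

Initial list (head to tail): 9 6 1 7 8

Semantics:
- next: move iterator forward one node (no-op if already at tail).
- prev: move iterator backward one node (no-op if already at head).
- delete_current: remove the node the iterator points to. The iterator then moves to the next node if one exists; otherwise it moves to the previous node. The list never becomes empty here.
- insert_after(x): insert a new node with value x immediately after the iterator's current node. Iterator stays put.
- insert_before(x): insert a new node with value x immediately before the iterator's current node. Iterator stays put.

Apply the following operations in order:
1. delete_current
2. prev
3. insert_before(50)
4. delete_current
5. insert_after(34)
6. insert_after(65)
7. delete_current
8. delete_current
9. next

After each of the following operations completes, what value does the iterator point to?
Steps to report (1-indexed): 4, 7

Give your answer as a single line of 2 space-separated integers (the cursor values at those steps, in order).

Answer: 1 65

Derivation:
After 1 (delete_current): list=[6, 1, 7, 8] cursor@6
After 2 (prev): list=[6, 1, 7, 8] cursor@6
After 3 (insert_before(50)): list=[50, 6, 1, 7, 8] cursor@6
After 4 (delete_current): list=[50, 1, 7, 8] cursor@1
After 5 (insert_after(34)): list=[50, 1, 34, 7, 8] cursor@1
After 6 (insert_after(65)): list=[50, 1, 65, 34, 7, 8] cursor@1
After 7 (delete_current): list=[50, 65, 34, 7, 8] cursor@65
After 8 (delete_current): list=[50, 34, 7, 8] cursor@34
After 9 (next): list=[50, 34, 7, 8] cursor@7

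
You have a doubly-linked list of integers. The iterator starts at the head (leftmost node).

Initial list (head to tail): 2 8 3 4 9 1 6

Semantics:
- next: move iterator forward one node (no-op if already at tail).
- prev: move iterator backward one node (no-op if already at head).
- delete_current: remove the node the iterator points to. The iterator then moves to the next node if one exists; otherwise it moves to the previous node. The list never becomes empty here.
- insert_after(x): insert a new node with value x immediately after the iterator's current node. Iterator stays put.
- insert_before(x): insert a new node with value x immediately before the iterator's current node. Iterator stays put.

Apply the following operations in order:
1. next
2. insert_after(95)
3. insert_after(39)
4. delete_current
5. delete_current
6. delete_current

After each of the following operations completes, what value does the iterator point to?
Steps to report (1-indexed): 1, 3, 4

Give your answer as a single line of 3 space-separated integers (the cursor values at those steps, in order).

After 1 (next): list=[2, 8, 3, 4, 9, 1, 6] cursor@8
After 2 (insert_after(95)): list=[2, 8, 95, 3, 4, 9, 1, 6] cursor@8
After 3 (insert_after(39)): list=[2, 8, 39, 95, 3, 4, 9, 1, 6] cursor@8
After 4 (delete_current): list=[2, 39, 95, 3, 4, 9, 1, 6] cursor@39
After 5 (delete_current): list=[2, 95, 3, 4, 9, 1, 6] cursor@95
After 6 (delete_current): list=[2, 3, 4, 9, 1, 6] cursor@3

Answer: 8 8 39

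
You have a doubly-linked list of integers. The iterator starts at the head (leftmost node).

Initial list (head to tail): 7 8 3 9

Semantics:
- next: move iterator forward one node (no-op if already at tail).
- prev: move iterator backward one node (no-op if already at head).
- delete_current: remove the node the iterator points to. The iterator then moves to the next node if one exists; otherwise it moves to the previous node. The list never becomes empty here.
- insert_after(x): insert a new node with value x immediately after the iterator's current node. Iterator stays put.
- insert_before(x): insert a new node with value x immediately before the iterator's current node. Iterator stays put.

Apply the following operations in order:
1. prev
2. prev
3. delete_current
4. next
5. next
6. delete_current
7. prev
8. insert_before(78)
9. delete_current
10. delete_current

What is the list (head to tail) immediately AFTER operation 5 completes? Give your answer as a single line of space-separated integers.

After 1 (prev): list=[7, 8, 3, 9] cursor@7
After 2 (prev): list=[7, 8, 3, 9] cursor@7
After 3 (delete_current): list=[8, 3, 9] cursor@8
After 4 (next): list=[8, 3, 9] cursor@3
After 5 (next): list=[8, 3, 9] cursor@9

Answer: 8 3 9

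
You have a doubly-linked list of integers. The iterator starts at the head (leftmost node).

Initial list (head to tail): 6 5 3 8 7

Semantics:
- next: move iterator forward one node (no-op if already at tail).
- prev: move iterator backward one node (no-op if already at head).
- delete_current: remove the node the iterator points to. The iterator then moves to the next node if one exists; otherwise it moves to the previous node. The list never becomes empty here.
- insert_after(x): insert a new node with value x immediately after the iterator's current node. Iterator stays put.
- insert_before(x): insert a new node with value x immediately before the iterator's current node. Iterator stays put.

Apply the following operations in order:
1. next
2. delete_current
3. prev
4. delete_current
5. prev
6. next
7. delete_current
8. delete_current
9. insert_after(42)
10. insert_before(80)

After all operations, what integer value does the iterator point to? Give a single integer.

Answer: 3

Derivation:
After 1 (next): list=[6, 5, 3, 8, 7] cursor@5
After 2 (delete_current): list=[6, 3, 8, 7] cursor@3
After 3 (prev): list=[6, 3, 8, 7] cursor@6
After 4 (delete_current): list=[3, 8, 7] cursor@3
After 5 (prev): list=[3, 8, 7] cursor@3
After 6 (next): list=[3, 8, 7] cursor@8
After 7 (delete_current): list=[3, 7] cursor@7
After 8 (delete_current): list=[3] cursor@3
After 9 (insert_after(42)): list=[3, 42] cursor@3
After 10 (insert_before(80)): list=[80, 3, 42] cursor@3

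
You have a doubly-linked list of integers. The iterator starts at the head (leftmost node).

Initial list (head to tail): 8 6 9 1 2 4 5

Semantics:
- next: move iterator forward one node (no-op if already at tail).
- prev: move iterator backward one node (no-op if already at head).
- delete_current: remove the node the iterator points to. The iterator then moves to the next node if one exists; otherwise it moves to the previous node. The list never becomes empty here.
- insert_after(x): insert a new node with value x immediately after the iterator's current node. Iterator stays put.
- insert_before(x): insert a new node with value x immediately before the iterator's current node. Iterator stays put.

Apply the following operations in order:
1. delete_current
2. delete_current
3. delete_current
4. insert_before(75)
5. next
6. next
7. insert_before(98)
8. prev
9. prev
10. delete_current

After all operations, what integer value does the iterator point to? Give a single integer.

Answer: 98

Derivation:
After 1 (delete_current): list=[6, 9, 1, 2, 4, 5] cursor@6
After 2 (delete_current): list=[9, 1, 2, 4, 5] cursor@9
After 3 (delete_current): list=[1, 2, 4, 5] cursor@1
After 4 (insert_before(75)): list=[75, 1, 2, 4, 5] cursor@1
After 5 (next): list=[75, 1, 2, 4, 5] cursor@2
After 6 (next): list=[75, 1, 2, 4, 5] cursor@4
After 7 (insert_before(98)): list=[75, 1, 2, 98, 4, 5] cursor@4
After 8 (prev): list=[75, 1, 2, 98, 4, 5] cursor@98
After 9 (prev): list=[75, 1, 2, 98, 4, 5] cursor@2
After 10 (delete_current): list=[75, 1, 98, 4, 5] cursor@98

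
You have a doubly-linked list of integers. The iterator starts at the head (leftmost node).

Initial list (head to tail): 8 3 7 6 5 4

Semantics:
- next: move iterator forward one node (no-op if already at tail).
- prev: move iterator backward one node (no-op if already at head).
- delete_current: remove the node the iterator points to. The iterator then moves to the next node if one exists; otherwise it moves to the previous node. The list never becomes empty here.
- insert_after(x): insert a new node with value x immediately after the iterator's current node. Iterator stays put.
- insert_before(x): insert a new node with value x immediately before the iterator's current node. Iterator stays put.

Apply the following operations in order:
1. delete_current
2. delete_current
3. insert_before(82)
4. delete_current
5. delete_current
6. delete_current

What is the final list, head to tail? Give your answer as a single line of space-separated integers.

After 1 (delete_current): list=[3, 7, 6, 5, 4] cursor@3
After 2 (delete_current): list=[7, 6, 5, 4] cursor@7
After 3 (insert_before(82)): list=[82, 7, 6, 5, 4] cursor@7
After 4 (delete_current): list=[82, 6, 5, 4] cursor@6
After 5 (delete_current): list=[82, 5, 4] cursor@5
After 6 (delete_current): list=[82, 4] cursor@4

Answer: 82 4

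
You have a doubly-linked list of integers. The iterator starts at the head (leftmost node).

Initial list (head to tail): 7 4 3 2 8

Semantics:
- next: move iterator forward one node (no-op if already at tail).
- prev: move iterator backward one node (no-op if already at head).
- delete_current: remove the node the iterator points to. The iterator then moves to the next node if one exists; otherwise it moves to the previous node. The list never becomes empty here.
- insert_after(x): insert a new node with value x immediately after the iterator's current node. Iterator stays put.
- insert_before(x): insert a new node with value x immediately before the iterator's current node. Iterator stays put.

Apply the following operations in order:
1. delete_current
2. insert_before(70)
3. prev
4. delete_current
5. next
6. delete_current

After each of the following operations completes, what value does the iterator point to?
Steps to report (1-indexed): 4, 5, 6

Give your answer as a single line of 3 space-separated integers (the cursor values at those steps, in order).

Answer: 4 3 2

Derivation:
After 1 (delete_current): list=[4, 3, 2, 8] cursor@4
After 2 (insert_before(70)): list=[70, 4, 3, 2, 8] cursor@4
After 3 (prev): list=[70, 4, 3, 2, 8] cursor@70
After 4 (delete_current): list=[4, 3, 2, 8] cursor@4
After 5 (next): list=[4, 3, 2, 8] cursor@3
After 6 (delete_current): list=[4, 2, 8] cursor@2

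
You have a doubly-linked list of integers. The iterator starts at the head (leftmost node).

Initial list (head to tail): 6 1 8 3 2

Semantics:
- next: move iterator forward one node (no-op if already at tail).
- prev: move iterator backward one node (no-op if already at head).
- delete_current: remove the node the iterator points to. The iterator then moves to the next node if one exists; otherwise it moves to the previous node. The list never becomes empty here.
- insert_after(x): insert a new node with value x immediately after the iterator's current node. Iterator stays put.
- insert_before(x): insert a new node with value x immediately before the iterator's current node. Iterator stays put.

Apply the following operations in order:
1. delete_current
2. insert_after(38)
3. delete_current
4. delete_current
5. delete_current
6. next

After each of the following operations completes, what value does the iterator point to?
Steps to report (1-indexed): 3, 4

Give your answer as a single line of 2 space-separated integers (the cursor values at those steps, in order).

Answer: 38 8

Derivation:
After 1 (delete_current): list=[1, 8, 3, 2] cursor@1
After 2 (insert_after(38)): list=[1, 38, 8, 3, 2] cursor@1
After 3 (delete_current): list=[38, 8, 3, 2] cursor@38
After 4 (delete_current): list=[8, 3, 2] cursor@8
After 5 (delete_current): list=[3, 2] cursor@3
After 6 (next): list=[3, 2] cursor@2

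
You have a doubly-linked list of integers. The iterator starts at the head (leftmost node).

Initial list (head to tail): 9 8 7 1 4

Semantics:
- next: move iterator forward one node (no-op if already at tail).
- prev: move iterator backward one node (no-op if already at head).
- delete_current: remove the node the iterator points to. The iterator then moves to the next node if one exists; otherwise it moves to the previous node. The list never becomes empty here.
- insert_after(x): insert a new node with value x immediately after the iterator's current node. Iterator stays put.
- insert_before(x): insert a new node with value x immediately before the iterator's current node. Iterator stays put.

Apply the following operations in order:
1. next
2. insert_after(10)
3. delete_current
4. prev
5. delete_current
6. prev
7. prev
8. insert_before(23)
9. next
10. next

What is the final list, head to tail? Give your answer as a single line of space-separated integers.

Answer: 23 10 7 1 4

Derivation:
After 1 (next): list=[9, 8, 7, 1, 4] cursor@8
After 2 (insert_after(10)): list=[9, 8, 10, 7, 1, 4] cursor@8
After 3 (delete_current): list=[9, 10, 7, 1, 4] cursor@10
After 4 (prev): list=[9, 10, 7, 1, 4] cursor@9
After 5 (delete_current): list=[10, 7, 1, 4] cursor@10
After 6 (prev): list=[10, 7, 1, 4] cursor@10
After 7 (prev): list=[10, 7, 1, 4] cursor@10
After 8 (insert_before(23)): list=[23, 10, 7, 1, 4] cursor@10
After 9 (next): list=[23, 10, 7, 1, 4] cursor@7
After 10 (next): list=[23, 10, 7, 1, 4] cursor@1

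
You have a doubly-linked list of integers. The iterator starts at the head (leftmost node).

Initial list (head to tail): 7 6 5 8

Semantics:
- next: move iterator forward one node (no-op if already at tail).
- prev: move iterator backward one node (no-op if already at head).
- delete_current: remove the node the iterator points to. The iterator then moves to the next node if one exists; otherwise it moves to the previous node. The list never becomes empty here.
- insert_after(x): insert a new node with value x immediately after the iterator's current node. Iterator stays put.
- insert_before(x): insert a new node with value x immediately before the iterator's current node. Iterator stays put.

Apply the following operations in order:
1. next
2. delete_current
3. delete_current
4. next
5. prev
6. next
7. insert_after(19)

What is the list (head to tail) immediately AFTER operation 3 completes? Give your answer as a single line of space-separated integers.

After 1 (next): list=[7, 6, 5, 8] cursor@6
After 2 (delete_current): list=[7, 5, 8] cursor@5
After 3 (delete_current): list=[7, 8] cursor@8

Answer: 7 8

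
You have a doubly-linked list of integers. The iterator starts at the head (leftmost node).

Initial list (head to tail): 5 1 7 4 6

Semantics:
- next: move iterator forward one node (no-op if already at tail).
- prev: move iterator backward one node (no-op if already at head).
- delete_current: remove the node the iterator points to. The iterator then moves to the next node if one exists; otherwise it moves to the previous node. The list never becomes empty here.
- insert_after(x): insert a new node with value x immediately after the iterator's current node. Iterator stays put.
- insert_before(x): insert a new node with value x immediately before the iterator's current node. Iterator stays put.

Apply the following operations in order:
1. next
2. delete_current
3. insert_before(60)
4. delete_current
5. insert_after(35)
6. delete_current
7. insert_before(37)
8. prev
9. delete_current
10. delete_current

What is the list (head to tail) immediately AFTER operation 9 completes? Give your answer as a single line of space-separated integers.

After 1 (next): list=[5, 1, 7, 4, 6] cursor@1
After 2 (delete_current): list=[5, 7, 4, 6] cursor@7
After 3 (insert_before(60)): list=[5, 60, 7, 4, 6] cursor@7
After 4 (delete_current): list=[5, 60, 4, 6] cursor@4
After 5 (insert_after(35)): list=[5, 60, 4, 35, 6] cursor@4
After 6 (delete_current): list=[5, 60, 35, 6] cursor@35
After 7 (insert_before(37)): list=[5, 60, 37, 35, 6] cursor@35
After 8 (prev): list=[5, 60, 37, 35, 6] cursor@37
After 9 (delete_current): list=[5, 60, 35, 6] cursor@35

Answer: 5 60 35 6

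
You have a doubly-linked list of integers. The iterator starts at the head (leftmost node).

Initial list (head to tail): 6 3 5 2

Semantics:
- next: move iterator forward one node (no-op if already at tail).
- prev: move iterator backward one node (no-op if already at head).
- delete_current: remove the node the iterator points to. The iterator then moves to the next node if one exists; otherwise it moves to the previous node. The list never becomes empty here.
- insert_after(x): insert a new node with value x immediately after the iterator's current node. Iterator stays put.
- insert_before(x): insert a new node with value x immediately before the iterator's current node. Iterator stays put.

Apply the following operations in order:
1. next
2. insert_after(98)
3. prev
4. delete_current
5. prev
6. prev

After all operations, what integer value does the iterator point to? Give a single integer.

After 1 (next): list=[6, 3, 5, 2] cursor@3
After 2 (insert_after(98)): list=[6, 3, 98, 5, 2] cursor@3
After 3 (prev): list=[6, 3, 98, 5, 2] cursor@6
After 4 (delete_current): list=[3, 98, 5, 2] cursor@3
After 5 (prev): list=[3, 98, 5, 2] cursor@3
After 6 (prev): list=[3, 98, 5, 2] cursor@3

Answer: 3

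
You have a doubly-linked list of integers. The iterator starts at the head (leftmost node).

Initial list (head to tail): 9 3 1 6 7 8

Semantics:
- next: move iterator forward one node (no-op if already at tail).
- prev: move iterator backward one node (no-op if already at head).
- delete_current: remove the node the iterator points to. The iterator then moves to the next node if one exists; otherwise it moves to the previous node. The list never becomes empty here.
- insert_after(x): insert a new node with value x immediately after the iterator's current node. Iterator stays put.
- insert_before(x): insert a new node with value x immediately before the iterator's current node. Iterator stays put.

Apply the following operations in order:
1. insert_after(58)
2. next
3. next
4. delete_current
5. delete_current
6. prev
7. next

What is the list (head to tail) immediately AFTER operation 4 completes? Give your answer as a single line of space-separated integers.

After 1 (insert_after(58)): list=[9, 58, 3, 1, 6, 7, 8] cursor@9
After 2 (next): list=[9, 58, 3, 1, 6, 7, 8] cursor@58
After 3 (next): list=[9, 58, 3, 1, 6, 7, 8] cursor@3
After 4 (delete_current): list=[9, 58, 1, 6, 7, 8] cursor@1

Answer: 9 58 1 6 7 8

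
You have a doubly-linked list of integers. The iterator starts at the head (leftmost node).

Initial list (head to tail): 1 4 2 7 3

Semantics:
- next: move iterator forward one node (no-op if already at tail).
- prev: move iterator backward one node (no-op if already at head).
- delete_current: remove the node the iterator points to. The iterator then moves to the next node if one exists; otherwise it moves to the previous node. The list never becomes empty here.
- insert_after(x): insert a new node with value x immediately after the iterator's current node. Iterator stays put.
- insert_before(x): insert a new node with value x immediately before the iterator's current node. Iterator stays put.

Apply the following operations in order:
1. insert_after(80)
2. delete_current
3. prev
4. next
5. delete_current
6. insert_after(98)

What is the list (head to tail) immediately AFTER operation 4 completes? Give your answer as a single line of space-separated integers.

After 1 (insert_after(80)): list=[1, 80, 4, 2, 7, 3] cursor@1
After 2 (delete_current): list=[80, 4, 2, 7, 3] cursor@80
After 3 (prev): list=[80, 4, 2, 7, 3] cursor@80
After 4 (next): list=[80, 4, 2, 7, 3] cursor@4

Answer: 80 4 2 7 3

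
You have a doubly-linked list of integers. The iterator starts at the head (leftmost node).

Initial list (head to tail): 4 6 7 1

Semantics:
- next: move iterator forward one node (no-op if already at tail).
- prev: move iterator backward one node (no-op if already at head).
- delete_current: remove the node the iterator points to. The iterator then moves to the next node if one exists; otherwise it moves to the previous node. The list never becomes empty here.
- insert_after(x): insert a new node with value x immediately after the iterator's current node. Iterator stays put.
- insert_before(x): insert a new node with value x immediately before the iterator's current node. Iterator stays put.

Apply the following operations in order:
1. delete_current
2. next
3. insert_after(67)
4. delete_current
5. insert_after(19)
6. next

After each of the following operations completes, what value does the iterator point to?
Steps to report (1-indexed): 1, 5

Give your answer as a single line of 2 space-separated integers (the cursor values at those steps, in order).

Answer: 6 67

Derivation:
After 1 (delete_current): list=[6, 7, 1] cursor@6
After 2 (next): list=[6, 7, 1] cursor@7
After 3 (insert_after(67)): list=[6, 7, 67, 1] cursor@7
After 4 (delete_current): list=[6, 67, 1] cursor@67
After 5 (insert_after(19)): list=[6, 67, 19, 1] cursor@67
After 6 (next): list=[6, 67, 19, 1] cursor@19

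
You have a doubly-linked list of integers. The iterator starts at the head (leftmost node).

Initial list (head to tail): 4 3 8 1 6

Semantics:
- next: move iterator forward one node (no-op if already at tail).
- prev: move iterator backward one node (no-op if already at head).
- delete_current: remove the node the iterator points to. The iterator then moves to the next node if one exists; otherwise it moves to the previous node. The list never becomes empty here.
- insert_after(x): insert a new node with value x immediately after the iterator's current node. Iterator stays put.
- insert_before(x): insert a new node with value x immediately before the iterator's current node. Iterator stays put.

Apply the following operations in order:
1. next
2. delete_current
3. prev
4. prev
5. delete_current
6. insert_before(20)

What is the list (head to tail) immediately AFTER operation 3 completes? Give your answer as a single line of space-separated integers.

After 1 (next): list=[4, 3, 8, 1, 6] cursor@3
After 2 (delete_current): list=[4, 8, 1, 6] cursor@8
After 3 (prev): list=[4, 8, 1, 6] cursor@4

Answer: 4 8 1 6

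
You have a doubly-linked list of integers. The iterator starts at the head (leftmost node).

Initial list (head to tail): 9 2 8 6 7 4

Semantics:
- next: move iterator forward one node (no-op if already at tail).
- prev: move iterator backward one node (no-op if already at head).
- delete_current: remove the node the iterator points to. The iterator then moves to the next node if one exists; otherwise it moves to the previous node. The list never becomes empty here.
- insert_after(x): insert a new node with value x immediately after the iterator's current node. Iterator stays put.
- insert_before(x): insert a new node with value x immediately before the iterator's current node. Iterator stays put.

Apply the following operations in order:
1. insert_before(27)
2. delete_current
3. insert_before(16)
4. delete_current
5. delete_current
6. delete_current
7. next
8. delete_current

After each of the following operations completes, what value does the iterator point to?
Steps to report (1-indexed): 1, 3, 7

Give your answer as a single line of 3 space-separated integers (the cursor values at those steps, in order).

Answer: 9 2 4

Derivation:
After 1 (insert_before(27)): list=[27, 9, 2, 8, 6, 7, 4] cursor@9
After 2 (delete_current): list=[27, 2, 8, 6, 7, 4] cursor@2
After 3 (insert_before(16)): list=[27, 16, 2, 8, 6, 7, 4] cursor@2
After 4 (delete_current): list=[27, 16, 8, 6, 7, 4] cursor@8
After 5 (delete_current): list=[27, 16, 6, 7, 4] cursor@6
After 6 (delete_current): list=[27, 16, 7, 4] cursor@7
After 7 (next): list=[27, 16, 7, 4] cursor@4
After 8 (delete_current): list=[27, 16, 7] cursor@7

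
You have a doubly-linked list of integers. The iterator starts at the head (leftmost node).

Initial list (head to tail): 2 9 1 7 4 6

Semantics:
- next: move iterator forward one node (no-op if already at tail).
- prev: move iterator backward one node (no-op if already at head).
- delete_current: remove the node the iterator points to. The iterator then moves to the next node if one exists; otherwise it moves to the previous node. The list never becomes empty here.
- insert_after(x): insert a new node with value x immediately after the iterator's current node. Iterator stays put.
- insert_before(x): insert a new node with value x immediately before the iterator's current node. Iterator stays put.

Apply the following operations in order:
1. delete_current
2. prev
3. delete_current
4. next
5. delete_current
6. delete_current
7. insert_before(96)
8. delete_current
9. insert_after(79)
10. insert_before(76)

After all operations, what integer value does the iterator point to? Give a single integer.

After 1 (delete_current): list=[9, 1, 7, 4, 6] cursor@9
After 2 (prev): list=[9, 1, 7, 4, 6] cursor@9
After 3 (delete_current): list=[1, 7, 4, 6] cursor@1
After 4 (next): list=[1, 7, 4, 6] cursor@7
After 5 (delete_current): list=[1, 4, 6] cursor@4
After 6 (delete_current): list=[1, 6] cursor@6
After 7 (insert_before(96)): list=[1, 96, 6] cursor@6
After 8 (delete_current): list=[1, 96] cursor@96
After 9 (insert_after(79)): list=[1, 96, 79] cursor@96
After 10 (insert_before(76)): list=[1, 76, 96, 79] cursor@96

Answer: 96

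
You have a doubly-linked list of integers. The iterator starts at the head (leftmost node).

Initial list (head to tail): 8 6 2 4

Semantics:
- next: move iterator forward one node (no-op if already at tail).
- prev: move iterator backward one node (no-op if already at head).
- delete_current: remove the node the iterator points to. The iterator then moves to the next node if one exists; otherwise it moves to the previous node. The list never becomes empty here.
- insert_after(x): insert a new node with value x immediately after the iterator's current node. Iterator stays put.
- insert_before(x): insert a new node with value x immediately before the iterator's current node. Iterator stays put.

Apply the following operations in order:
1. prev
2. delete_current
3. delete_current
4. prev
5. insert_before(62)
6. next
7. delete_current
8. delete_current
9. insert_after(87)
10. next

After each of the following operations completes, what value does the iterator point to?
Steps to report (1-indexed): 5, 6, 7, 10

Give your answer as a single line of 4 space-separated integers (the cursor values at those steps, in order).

Answer: 2 4 2 87

Derivation:
After 1 (prev): list=[8, 6, 2, 4] cursor@8
After 2 (delete_current): list=[6, 2, 4] cursor@6
After 3 (delete_current): list=[2, 4] cursor@2
After 4 (prev): list=[2, 4] cursor@2
After 5 (insert_before(62)): list=[62, 2, 4] cursor@2
After 6 (next): list=[62, 2, 4] cursor@4
After 7 (delete_current): list=[62, 2] cursor@2
After 8 (delete_current): list=[62] cursor@62
After 9 (insert_after(87)): list=[62, 87] cursor@62
After 10 (next): list=[62, 87] cursor@87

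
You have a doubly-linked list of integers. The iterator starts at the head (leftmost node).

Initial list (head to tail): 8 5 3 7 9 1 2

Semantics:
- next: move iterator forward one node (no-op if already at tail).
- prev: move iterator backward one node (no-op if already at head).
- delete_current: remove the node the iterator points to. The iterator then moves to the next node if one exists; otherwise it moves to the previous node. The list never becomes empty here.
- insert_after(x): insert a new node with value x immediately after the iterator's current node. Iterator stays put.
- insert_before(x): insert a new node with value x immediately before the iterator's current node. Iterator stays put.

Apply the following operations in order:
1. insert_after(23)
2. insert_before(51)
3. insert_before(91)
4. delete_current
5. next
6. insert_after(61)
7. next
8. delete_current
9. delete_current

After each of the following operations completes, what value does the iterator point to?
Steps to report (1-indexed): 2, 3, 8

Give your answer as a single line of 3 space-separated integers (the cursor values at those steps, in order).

Answer: 8 8 3

Derivation:
After 1 (insert_after(23)): list=[8, 23, 5, 3, 7, 9, 1, 2] cursor@8
After 2 (insert_before(51)): list=[51, 8, 23, 5, 3, 7, 9, 1, 2] cursor@8
After 3 (insert_before(91)): list=[51, 91, 8, 23, 5, 3, 7, 9, 1, 2] cursor@8
After 4 (delete_current): list=[51, 91, 23, 5, 3, 7, 9, 1, 2] cursor@23
After 5 (next): list=[51, 91, 23, 5, 3, 7, 9, 1, 2] cursor@5
After 6 (insert_after(61)): list=[51, 91, 23, 5, 61, 3, 7, 9, 1, 2] cursor@5
After 7 (next): list=[51, 91, 23, 5, 61, 3, 7, 9, 1, 2] cursor@61
After 8 (delete_current): list=[51, 91, 23, 5, 3, 7, 9, 1, 2] cursor@3
After 9 (delete_current): list=[51, 91, 23, 5, 7, 9, 1, 2] cursor@7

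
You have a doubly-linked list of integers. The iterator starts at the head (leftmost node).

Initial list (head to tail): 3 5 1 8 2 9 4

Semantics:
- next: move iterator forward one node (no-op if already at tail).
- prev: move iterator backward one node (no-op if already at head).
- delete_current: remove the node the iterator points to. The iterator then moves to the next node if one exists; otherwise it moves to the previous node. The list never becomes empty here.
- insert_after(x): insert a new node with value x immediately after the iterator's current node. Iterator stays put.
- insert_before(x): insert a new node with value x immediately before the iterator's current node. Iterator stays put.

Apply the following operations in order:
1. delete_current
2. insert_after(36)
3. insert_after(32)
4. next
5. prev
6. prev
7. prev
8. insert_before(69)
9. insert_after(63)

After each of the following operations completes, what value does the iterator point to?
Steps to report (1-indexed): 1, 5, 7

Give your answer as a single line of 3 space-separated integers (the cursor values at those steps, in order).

Answer: 5 5 5

Derivation:
After 1 (delete_current): list=[5, 1, 8, 2, 9, 4] cursor@5
After 2 (insert_after(36)): list=[5, 36, 1, 8, 2, 9, 4] cursor@5
After 3 (insert_after(32)): list=[5, 32, 36, 1, 8, 2, 9, 4] cursor@5
After 4 (next): list=[5, 32, 36, 1, 8, 2, 9, 4] cursor@32
After 5 (prev): list=[5, 32, 36, 1, 8, 2, 9, 4] cursor@5
After 6 (prev): list=[5, 32, 36, 1, 8, 2, 9, 4] cursor@5
After 7 (prev): list=[5, 32, 36, 1, 8, 2, 9, 4] cursor@5
After 8 (insert_before(69)): list=[69, 5, 32, 36, 1, 8, 2, 9, 4] cursor@5
After 9 (insert_after(63)): list=[69, 5, 63, 32, 36, 1, 8, 2, 9, 4] cursor@5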